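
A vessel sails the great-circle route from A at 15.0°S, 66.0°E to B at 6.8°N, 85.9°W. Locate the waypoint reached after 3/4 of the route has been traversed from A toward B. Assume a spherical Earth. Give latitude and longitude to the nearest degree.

Write both endpoints as unit vectors p₁, p₂ with components (cos φ cos λ, cos φ sin λ, sin φ).
The central angle between the endpoints is δ = arccos(p₁·p₂) ≈ 2.640 rad (151.2°).
Interpolate at f = 3/4 with slerp weights a = sin((1−f)δ)/sin δ ≈ 1.275, b = sin(fδ)/sin δ ≈ 1.907.
p = a·p₁ + b·p₂ ≈ (0.636, -0.764, -0.104); φ = arcsin(p_z) ≈ -5.97°, λ = atan2(p_y, p_x) ≈ -50.23°.

≈ 6°S, 50°W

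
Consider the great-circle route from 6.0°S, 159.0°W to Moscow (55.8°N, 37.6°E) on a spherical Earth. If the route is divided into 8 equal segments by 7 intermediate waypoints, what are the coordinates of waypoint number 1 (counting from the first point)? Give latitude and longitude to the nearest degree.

≈ 10°N, 162°W

Convert each endpoint to a unit vector on the sphere (x = cos φ cos λ, y = cos φ sin λ, z = sin φ).
The central angle between the endpoints is δ = arccos(p₁·p₂) ≈ 2.242 rad (128.5°).
Interpolate at f = 1/8 with slerp weights a = sin((1−f)δ)/sin δ ≈ 1.181, b = sin(fδ)/sin δ ≈ 0.353.
p = a·p₁ + b·p₂ ≈ (-0.939, -0.300, 0.169); φ = arcsin(p_z) ≈ 9.72°, λ = atan2(p_y, p_x) ≈ -162.30°.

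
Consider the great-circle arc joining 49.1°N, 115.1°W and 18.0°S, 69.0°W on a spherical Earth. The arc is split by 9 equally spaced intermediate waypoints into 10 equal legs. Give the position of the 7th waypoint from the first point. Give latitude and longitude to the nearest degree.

Convert each endpoint to a unit vector on the sphere (x = cos φ cos λ, y = cos φ sin λ, z = sin φ).
The central angle between the endpoints is δ = arccos(p₁·p₂) ≈ 1.371 rad (78.6°).
Interpolate at f = 7/10 with slerp weights a = sin((1−f)δ)/sin δ ≈ 0.408, b = sin(fδ)/sin δ ≈ 0.836.
p = a·p₁ + b·p₂ ≈ (0.172, -0.984, 0.050); φ = arcsin(p_z) ≈ 2.87°, λ = atan2(p_y, p_x) ≈ -80.11°.

≈ 3°N, 80°W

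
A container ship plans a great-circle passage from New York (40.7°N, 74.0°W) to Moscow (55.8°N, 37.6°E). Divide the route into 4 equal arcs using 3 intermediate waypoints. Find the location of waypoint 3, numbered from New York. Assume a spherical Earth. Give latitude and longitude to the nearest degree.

Convert each endpoint to a unit vector on the sphere (x = cos φ cos λ, y = cos φ sin λ, z = sin φ).
The central angle between the endpoints is δ = arccos(p₁·p₂) ≈ 1.178 rad (67.5°).
Interpolate at f = 3/4 with slerp weights a = sin((1−f)δ)/sin δ ≈ 0.314, b = sin(fδ)/sin δ ≈ 0.837.
p = a·p₁ + b·p₂ ≈ (0.438, 0.058, 0.897); φ = arcsin(p_z) ≈ 63.76°, λ = atan2(p_y, p_x) ≈ 7.53°.

≈ 64°N, 8°E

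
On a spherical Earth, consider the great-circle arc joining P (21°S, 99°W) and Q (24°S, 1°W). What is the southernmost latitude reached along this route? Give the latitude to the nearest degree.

The great circle lies in the plane with unit normal n̂ = (p₁ × p₂)/|p₁ × p₂|.
Here n̂_z ≈ +0.845; the vertex latitude is φ_max = arccos|n̂_z| ≈ 32.3°.
Check via Clairaut: cos φ_max = |cos φ₁| · sin C = cos(21.0°)·sin(115.2°) ≈ 0.845, again giving ≈ 32.3°.

≈ 32°S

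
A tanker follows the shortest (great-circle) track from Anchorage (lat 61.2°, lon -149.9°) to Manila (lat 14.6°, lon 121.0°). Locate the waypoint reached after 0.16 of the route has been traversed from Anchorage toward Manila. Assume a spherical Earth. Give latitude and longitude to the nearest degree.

Convert each endpoint to a unit vector on the sphere (x = cos φ cos λ, y = cos φ sin λ, z = sin φ).
The central angle between the endpoints is δ = arccos(p₁·p₂) ≈ 1.341 rad (76.8°).
Interpolate at f = 0.16 with slerp weights a = sin((1−f)δ)/sin δ ≈ 0.927, b = sin(fδ)/sin δ ≈ 0.219.
p = a·p₁ + b·p₂ ≈ (-0.495, -0.043, 0.868); φ = arcsin(p_z) ≈ 60.18°, λ = atan2(p_y, p_x) ≈ -175.08°.

≈ lat 60°, lon -175°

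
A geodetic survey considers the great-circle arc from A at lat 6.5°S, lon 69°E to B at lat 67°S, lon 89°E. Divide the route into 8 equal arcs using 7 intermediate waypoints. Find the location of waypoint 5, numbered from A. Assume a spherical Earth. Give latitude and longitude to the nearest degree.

Write both endpoints as unit vectors p₁, p₂ with components (cos φ cos λ, cos φ sin λ, sin φ).
The central angle between the endpoints is δ = arccos(p₁·p₂) ≈ 1.083 rad (62.0°).
Interpolate at f = 5/8 with slerp weights a = sin((1−f)δ)/sin δ ≈ 0.447, b = sin(fδ)/sin δ ≈ 0.709.
p = a·p₁ + b·p₂ ≈ (0.164, 0.692, -0.703); φ = arcsin(p_z) ≈ -44.69°, λ = atan2(p_y, p_x) ≈ 76.66°.

≈ lat 45°S, lon 77°E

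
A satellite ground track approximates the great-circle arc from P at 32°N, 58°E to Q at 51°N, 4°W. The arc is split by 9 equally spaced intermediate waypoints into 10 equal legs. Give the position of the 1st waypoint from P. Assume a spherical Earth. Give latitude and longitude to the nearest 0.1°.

From cos δ = sin φ₁ sin φ₂ + cos φ₁ cos φ₂ cos Δλ, the central angle is δ ≈ 0.847 rad (48.5°).
Interpolate at f = 1/10 with slerp weights a = sin((1−f)δ)/sin δ ≈ 0.922, b = sin(fδ)/sin δ ≈ 0.113.
p = a·p₁ + b·p₂ ≈ (0.485, 0.658, 0.576); φ = arcsin(p_z) ≈ 35.18°, λ = atan2(p_y, p_x) ≈ 53.60°.

≈ 35.2°N, 53.6°E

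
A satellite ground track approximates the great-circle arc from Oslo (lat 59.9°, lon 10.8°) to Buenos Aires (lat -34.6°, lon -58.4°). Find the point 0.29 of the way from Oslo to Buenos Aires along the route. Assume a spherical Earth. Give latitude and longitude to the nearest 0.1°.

≈ lat 35.6°, lon -21.4°

Convert each endpoint to a unit vector on the sphere (x = cos φ cos λ, y = cos φ sin λ, z = sin φ).
The central angle between the endpoints is δ = arccos(p₁·p₂) ≈ 1.923 rad (110.2°).
Interpolate at f = 0.29 with slerp weights a = sin((1−f)δ)/sin δ ≈ 1.043, b = sin(fδ)/sin δ ≈ 0.564.
p = a·p₁ + b·p₂ ≈ (0.757, -0.297, 0.582); φ = arcsin(p_z) ≈ 35.60°, λ = atan2(p_y, p_x) ≈ -21.44°.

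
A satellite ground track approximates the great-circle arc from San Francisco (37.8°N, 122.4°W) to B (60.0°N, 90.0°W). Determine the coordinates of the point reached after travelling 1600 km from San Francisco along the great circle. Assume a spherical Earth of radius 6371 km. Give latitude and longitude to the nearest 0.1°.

≈ (49.5°N, 110.6°W)

Convert each endpoint to a unit vector on the sphere (x = cos φ cos λ, y = cos φ sin λ, z = sin φ).
The central angle between the endpoints is δ = arccos(p₁·p₂) ≈ 0.527 rad (30.2°). The total great-circle distance is δ·R ≈ 0.527 × 6371 ≈ 3357 km, so the target fraction is f = 1600/3357 ≈ 0.477.
Interpolate at f ≈ 0.477 with slerp weights a = sin((1−f)δ)/sin δ ≈ 0.541, b = sin(fδ)/sin δ ≈ 0.494.
p = a·p₁ + b·p₂ ≈ (-0.229, -0.608, 0.760); φ = arcsin(p_z) ≈ 49.45°, λ = atan2(p_y, p_x) ≈ -110.65°.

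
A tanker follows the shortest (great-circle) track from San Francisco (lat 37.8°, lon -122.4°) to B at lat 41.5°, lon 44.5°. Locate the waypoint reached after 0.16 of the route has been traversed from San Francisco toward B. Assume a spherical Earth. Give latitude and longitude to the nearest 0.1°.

Convert each endpoint to a unit vector on the sphere (x = cos φ cos λ, y = cos φ sin λ, z = sin φ).
The central angle between the endpoints is δ = arccos(p₁·p₂) ≈ 1.742 rad (99.8°).
Interpolate at f = 0.16 with slerp weights a = sin((1−f)δ)/sin δ ≈ 1.009, b = sin(fδ)/sin δ ≈ 0.279.
p = a·p₁ + b·p₂ ≈ (-0.278, -0.527, 0.803); φ = arcsin(p_z) ≈ 53.45°, λ = atan2(p_y, p_x) ≈ -117.84°.

≈ lat 53.5°, lon -117.8°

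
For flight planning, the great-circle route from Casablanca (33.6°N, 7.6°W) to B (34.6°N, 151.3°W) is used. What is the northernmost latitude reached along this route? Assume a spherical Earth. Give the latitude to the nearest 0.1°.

≈ 65.3°N

The great circle lies in the plane with unit normal n̂ = (p₁ × p₂)/|p₁ × p₂|.
Here n̂_z ≈ -0.418; the vertex latitude is φ_max = arccos|n̂_z| ≈ 65.3°.
Check via Clairaut: cos φ_max = |cos φ₁| · sin C = cos(33.6°)·sin(30.1°) ≈ 0.418, again giving ≈ 65.3°.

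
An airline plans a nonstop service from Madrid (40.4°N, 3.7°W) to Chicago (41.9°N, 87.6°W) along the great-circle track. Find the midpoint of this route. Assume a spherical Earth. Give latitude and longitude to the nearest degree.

From cos δ = sin φ₁ sin φ₂ + cos φ₁ cos φ₂ cos Δλ, the central angle is δ ≈ 1.055 rad (60.5°).
Interpolate at f = 1/2 with slerp weights a = sin((1−f)δ)/sin δ ≈ 0.579, b = sin(fδ)/sin δ ≈ 0.579.
p = a·p₁ + b·p₂ ≈ (0.458, -0.459, 0.762); φ = arcsin(p_z) ≈ 49.60°, λ = atan2(p_y, p_x) ≈ -45.06°.

≈ 50°N, 45°W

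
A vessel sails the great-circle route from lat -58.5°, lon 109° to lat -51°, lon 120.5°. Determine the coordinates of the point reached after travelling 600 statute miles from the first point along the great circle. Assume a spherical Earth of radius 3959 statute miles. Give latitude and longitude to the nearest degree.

The haversine formula gives a central angle δ ≈ 0.174 rad (10.0°) between the endpoints. The total great-circle distance is δ·R ≈ 0.174 × 3959 ≈ 690 mi, so the target fraction is f = 600/690 ≈ 0.869.
Interpolate at f ≈ 0.869 with slerp weights a = sin((1−f)δ)/sin δ ≈ 0.131, b = sin(fδ)/sin δ ≈ 0.870.
p = a·p₁ + b·p₂ ≈ (-0.300, 0.537, -0.788); φ = arcsin(p_z) ≈ -52.04°, λ = atan2(p_y, p_x) ≈ 119.23°.

≈ lat -52°, lon 119°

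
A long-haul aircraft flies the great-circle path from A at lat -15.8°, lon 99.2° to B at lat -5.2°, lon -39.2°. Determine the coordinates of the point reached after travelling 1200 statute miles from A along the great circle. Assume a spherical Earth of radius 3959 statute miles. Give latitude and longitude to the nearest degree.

From cos δ = sin φ₁ sin φ₂ + cos φ₁ cos φ₂ cos Δλ, the central angle is δ ≈ 2.335 rad (133.8°). The total great-circle distance is δ·R ≈ 2.335 × 3959 ≈ 9244 mi, so the target fraction is f = 1200/9244 ≈ 0.130.
Interpolate at f ≈ 0.130 with slerp weights a = sin((1−f)δ)/sin δ ≈ 1.240, b = sin(fδ)/sin δ ≈ 0.413.
p = a·p₁ + b·p₂ ≈ (0.128, 0.918, -0.375); φ = arcsin(p_z) ≈ -22.04°, λ = atan2(p_y, p_x) ≈ 82.05°.

≈ lat -22°, lon 82°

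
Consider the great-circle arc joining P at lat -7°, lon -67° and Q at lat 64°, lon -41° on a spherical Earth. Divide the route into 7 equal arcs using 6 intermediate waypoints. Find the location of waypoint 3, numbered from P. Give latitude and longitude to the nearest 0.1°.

Write both endpoints as unit vectors p₁, p₂ with components (cos φ cos λ, cos φ sin λ, sin φ).
The central angle between the endpoints is δ = arccos(p₁·p₂) ≈ 1.285 rad (73.6°).
Interpolate at f = 3/7 with slerp weights a = sin((1−f)δ)/sin δ ≈ 0.698, b = sin(fδ)/sin δ ≈ 0.546.
p = a·p₁ + b·p₂ ≈ (0.451, -0.795, 0.405); φ = arcsin(p_z) ≈ 23.90°, λ = atan2(p_y, p_x) ≈ -60.42°.

≈ lat 23.9°, lon -60.4°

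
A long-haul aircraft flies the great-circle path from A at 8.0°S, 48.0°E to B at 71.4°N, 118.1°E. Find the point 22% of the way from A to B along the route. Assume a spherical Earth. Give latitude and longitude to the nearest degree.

Convert each endpoint to a unit vector on the sphere (x = cos φ cos λ, y = cos φ sin λ, z = sin φ).
The central angle between the endpoints is δ = arccos(p₁·p₂) ≈ 1.595 rad (91.4°).
Interpolate at f = 0.22 with slerp weights a = sin((1−f)δ)/sin δ ≈ 0.947, b = sin(fδ)/sin δ ≈ 0.344.
p = a·p₁ + b·p₂ ≈ (0.576, 0.794, 0.194); φ = arcsin(p_z) ≈ 11.19°, λ = atan2(p_y, p_x) ≈ 54.03°.

≈ 11°N, 54°E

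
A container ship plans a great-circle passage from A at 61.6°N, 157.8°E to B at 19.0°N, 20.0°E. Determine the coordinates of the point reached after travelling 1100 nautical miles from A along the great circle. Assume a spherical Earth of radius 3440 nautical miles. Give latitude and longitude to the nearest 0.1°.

≈ 71.9°N, 117.8°E

Write both endpoints as unit vectors p₁, p₂ with components (cos φ cos λ, cos φ sin λ, sin φ).
The central angle between the endpoints is δ = arccos(p₁·p₂) ≈ 1.618 rad (92.7°). The total great-circle distance is δ·R ≈ 1.618 × 3440 ≈ 5564 nmi, so the target fraction is f = 1100/5564 ≈ 0.198.
Interpolate at f ≈ 0.198 with slerp weights a = sin((1−f)δ)/sin δ ≈ 0.964, b = sin(fδ)/sin δ ≈ 0.315.
p = a·p₁ + b·p₂ ≈ (-0.145, 0.275, 0.950); φ = arcsin(p_z) ≈ 71.89°, λ = atan2(p_y, p_x) ≈ 117.79°.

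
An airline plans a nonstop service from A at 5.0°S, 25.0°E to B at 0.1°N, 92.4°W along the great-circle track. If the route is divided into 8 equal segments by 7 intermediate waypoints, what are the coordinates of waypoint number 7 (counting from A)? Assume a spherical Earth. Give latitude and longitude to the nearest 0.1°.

≈ 1.3°S, 77.8°W

Write both endpoints as unit vectors p₁, p₂ with components (cos φ cos λ, cos φ sin λ, sin φ).
The central angle between the endpoints is δ = arccos(p₁·p₂) ≈ 2.047 rad (117.3°).
Interpolate at f = 7/8 with slerp weights a = sin((1−f)δ)/sin δ ≈ 0.285, b = sin(fδ)/sin δ ≈ 1.098.
p = a·p₁ + b·p₂ ≈ (0.211, -0.977, -0.023); φ = arcsin(p_z) ≈ -1.31°, λ = atan2(p_y, p_x) ≈ -77.80°.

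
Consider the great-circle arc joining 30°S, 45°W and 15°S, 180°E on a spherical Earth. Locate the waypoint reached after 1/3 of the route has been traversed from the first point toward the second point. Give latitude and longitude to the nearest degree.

≈ 47°S, 91°W

Write both endpoints as unit vectors p₁, p₂ with components (cos φ cos λ, cos φ sin λ, sin φ).
The central angle between the endpoints is δ = arccos(p₁·p₂) ≈ 2.051 rad (117.5°).
Interpolate at f = 1/3 with slerp weights a = sin((1−f)δ)/sin δ ≈ 1.104, b = sin(fδ)/sin δ ≈ 0.712.
p = a·p₁ + b·p₂ ≈ (-0.012, -0.676, -0.737); φ = arcsin(p_z) ≈ -47.44°, λ = atan2(p_y, p_x) ≈ -90.99°.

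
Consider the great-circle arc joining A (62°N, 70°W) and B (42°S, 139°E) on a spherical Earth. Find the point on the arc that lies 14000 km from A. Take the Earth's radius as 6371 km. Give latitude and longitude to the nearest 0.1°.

Write both endpoints as unit vectors p₁, p₂ with components (cos φ cos λ, cos φ sin λ, sin φ).
The central angle between the endpoints is δ = arccos(p₁·p₂) ≈ 2.681 rad (153.6°). The total great-circle distance is δ·R ≈ 2.681 × 6371 ≈ 17083 km, so the target fraction is f = 14000/17083 ≈ 0.820.
Interpolate at f ≈ 0.820 with slerp weights a = sin((1−f)δ)/sin δ ≈ 1.047, b = sin(fδ)/sin δ ≈ 1.824.
p = a·p₁ + b·p₂ ≈ (-0.855, 0.427, -0.295); φ = arcsin(p_z) ≈ -17.18°, λ = atan2(p_y, p_x) ≈ 153.45°.

≈ (17.2°S, 153.5°E)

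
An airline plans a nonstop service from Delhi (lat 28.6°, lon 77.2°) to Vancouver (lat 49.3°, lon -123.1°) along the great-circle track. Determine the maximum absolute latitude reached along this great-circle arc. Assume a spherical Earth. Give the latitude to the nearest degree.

≈ 78°

The great circle lies in the plane with unit normal n̂ = (p₁ × p₂)/|p₁ × p₂|.
Here n̂_z ≈ +0.202; the vertex latitude is φ_max = arccos|n̂_z| ≈ 78.4°.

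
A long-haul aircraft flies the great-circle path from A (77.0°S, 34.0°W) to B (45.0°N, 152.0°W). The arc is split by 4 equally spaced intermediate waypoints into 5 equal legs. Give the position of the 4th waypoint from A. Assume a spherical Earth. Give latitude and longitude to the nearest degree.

Write both endpoints as unit vectors p₁, p₂ with components (cos φ cos λ, cos φ sin λ, sin φ).
The central angle between the endpoints is δ = arccos(p₁·p₂) ≈ 2.440 rad (139.8°).
Interpolate at f = 4/5 with slerp weights a = sin((1−f)δ)/sin δ ≈ 0.726, b = sin(fδ)/sin δ ≈ 1.438.
p = a·p₁ + b·p₂ ≈ (-0.762, -0.569, 0.309); φ = arcsin(p_z) ≈ 18.01°, λ = atan2(p_y, p_x) ≈ -143.28°.

≈ (18°N, 143°W)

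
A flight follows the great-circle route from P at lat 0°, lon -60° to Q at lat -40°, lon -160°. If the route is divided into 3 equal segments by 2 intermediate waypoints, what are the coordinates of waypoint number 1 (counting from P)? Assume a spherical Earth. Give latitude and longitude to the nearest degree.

The haversine formula gives a central angle δ ≈ 1.704 rad (97.6°) between the endpoints.
Interpolate at f = 1/3 with slerp weights a = sin((1−f)δ)/sin δ ≈ 0.915, b = sin(fδ)/sin δ ≈ 0.543.
p = a·p₁ + b·p₂ ≈ (0.067, -0.935, -0.349); φ = arcsin(p_z) ≈ -20.42°, λ = atan2(p_y, p_x) ≈ -85.91°.

≈ lat -20°, lon -86°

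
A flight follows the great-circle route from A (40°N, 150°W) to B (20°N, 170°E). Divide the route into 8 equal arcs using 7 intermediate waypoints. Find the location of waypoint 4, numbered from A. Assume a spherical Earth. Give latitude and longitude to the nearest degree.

From cos δ = sin φ₁ sin φ₂ + cos φ₁ cos φ₂ cos Δλ, the central angle is δ ≈ 0.690 rad (39.5°).
Interpolate at f = 4/8 with slerp weights a = sin((1−f)δ)/sin δ ≈ 0.531, b = sin(fδ)/sin δ ≈ 0.531.
p = a·p₁ + b·p₂ ≈ (-0.844, -0.117, 0.523); φ = arcsin(p_z) ≈ 31.55°, λ = atan2(p_y, p_x) ≈ -172.12°.

≈ (32°N, 172°W)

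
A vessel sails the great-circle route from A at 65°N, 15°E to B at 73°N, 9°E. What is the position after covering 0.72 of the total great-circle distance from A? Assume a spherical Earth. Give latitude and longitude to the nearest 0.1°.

≈ 70.8°N, 11.2°E

From cos δ = sin φ₁ sin φ₂ + cos φ₁ cos φ₂ cos Δλ, the central angle is δ ≈ 0.144 rad (8.3°).
Interpolate at f = 0.72 with slerp weights a = sin((1−f)δ)/sin δ ≈ 0.281, b = sin(fδ)/sin δ ≈ 0.721.
p = a·p₁ + b·p₂ ≈ (0.323, 0.064, 0.944); φ = arcsin(p_z) ≈ 70.78°, λ = atan2(p_y, p_x) ≈ 11.16°.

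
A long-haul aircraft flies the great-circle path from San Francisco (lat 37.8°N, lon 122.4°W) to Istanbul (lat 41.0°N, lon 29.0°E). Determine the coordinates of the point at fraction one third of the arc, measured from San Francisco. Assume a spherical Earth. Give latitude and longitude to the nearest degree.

From cos δ = sin φ₁ sin φ₂ + cos φ₁ cos φ₂ cos Δλ, the central angle is δ ≈ 1.693 rad (97.0°).
Interpolate at f = 1/3 with slerp weights a = sin((1−f)δ)/sin δ ≈ 0.910, b = sin(fδ)/sin δ ≈ 0.539.
p = a·p₁ + b·p₂ ≈ (-0.030, -0.410, 0.911); φ = arcsin(p_z) ≈ 65.71°, λ = atan2(p_y, p_x) ≈ -94.16°.

≈ lat 66°N, lon 94°W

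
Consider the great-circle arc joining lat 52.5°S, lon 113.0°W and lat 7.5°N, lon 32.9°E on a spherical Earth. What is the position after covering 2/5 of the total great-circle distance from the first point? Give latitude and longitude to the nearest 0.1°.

Convert each endpoint to a unit vector on the sphere (x = cos φ cos λ, y = cos φ sin λ, z = sin φ).
The central angle between the endpoints is δ = arccos(p₁·p₂) ≈ 2.218 rad (127.1°).
Interpolate at f = 2/5 with slerp weights a = sin((1−f)δ)/sin δ ≈ 1.218, b = sin(fδ)/sin δ ≈ 0.972.
p = a·p₁ + b·p₂ ≈ (0.520, -0.159, -0.839); φ = arcsin(p_z) ≈ -57.08°, λ = atan2(p_y, p_x) ≈ -17.01°.

≈ lat 57.1°S, lon 17.0°W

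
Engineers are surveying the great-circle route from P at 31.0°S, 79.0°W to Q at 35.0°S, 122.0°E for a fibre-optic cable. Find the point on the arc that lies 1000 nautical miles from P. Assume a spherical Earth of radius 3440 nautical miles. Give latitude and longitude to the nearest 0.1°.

≈ 46.6°S, 86.5°W

From cos δ = sin φ₁ sin φ₂ + cos φ₁ cos φ₂ cos Δλ, the central angle is δ ≈ 1.939 rad (111.1°). The total great-circle distance is δ·R ≈ 1.939 × 3440 ≈ 6671 nmi, so the target fraction is f = 1000/6671 ≈ 0.150.
Interpolate at f ≈ 0.150 with slerp weights a = sin((1−f)δ)/sin δ ≈ 1.069, b = sin(fδ)/sin δ ≈ 0.307.
p = a·p₁ + b·p₂ ≈ (0.041, -0.686, -0.727); φ = arcsin(p_z) ≈ -46.60°, λ = atan2(p_y, p_x) ≈ -86.54°.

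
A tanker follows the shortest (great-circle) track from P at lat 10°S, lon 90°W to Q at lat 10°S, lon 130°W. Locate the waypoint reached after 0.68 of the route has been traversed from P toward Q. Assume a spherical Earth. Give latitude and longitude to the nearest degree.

Write both endpoints as unit vectors p₁, p₂ with components (cos φ cos λ, cos φ sin λ, sin φ).
The central angle between the endpoints is δ = arccos(p₁·p₂) ≈ 0.687 rad (39.4°).
Interpolate at f = 0.68 with slerp weights a = sin((1−f)δ)/sin δ ≈ 0.344, b = sin(fδ)/sin δ ≈ 0.710.
p = a·p₁ + b·p₂ ≈ (-0.450, -0.874, -0.183); φ = arcsin(p_z) ≈ -10.55°, λ = atan2(p_y, p_x) ≈ -117.21°.

≈ lat 11°S, lon 117°W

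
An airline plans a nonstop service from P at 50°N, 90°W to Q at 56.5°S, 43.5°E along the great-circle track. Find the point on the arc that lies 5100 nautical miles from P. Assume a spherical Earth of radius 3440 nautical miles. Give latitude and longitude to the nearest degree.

≈ 15°S, 28°W

Write both endpoints as unit vectors p₁, p₂ with components (cos φ cos λ, cos φ sin λ, sin φ).
The central angle between the endpoints is δ = arccos(p₁·p₂) ≈ 2.653 rad (152.0°). The total great-circle distance is δ·R ≈ 2.653 × 3440 ≈ 9126 nmi, so the target fraction is f = 5100/9126 ≈ 0.559.
Interpolate at f ≈ 0.559 with slerp weights a = sin((1−f)δ)/sin δ ≈ 1.962, b = sin(fδ)/sin δ ≈ 2.122.
p = a·p₁ + b·p₂ ≈ (0.850, -0.455, -0.267); φ = arcsin(p_z) ≈ -15.47°, λ = atan2(p_y, p_x) ≈ -28.16°.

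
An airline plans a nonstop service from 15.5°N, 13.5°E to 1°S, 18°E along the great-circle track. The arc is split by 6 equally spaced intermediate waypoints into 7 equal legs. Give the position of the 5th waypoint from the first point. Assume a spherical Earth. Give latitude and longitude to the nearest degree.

≈ 4°N, 17°E

Write both endpoints as unit vectors p₁, p₂ with components (cos φ cos λ, cos φ sin λ, sin φ).
The central angle between the endpoints is δ = arccos(p₁·p₂) ≈ 0.298 rad (17.1°).
Interpolate at f = 5/7 with slerp weights a = sin((1−f)δ)/sin δ ≈ 0.290, b = sin(fδ)/sin δ ≈ 0.720.
p = a·p₁ + b·p₂ ≈ (0.956, 0.287, 0.065); φ = arcsin(p_z) ≈ 3.72°, λ = atan2(p_y, p_x) ≈ 16.74°.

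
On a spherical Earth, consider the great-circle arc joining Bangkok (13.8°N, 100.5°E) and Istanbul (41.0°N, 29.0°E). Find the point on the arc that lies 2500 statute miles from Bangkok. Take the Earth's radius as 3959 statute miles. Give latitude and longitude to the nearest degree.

≈ 34°N, 67°E

Write both endpoints as unit vectors p₁, p₂ with components (cos φ cos λ, cos φ sin λ, sin φ).
The central angle between the endpoints is δ = arccos(p₁·p₂) ≈ 1.171 rad (67.1°). The total great-circle distance is δ·R ≈ 1.171 × 3959 ≈ 4637 mi, so the target fraction is f = 2500/4637 ≈ 0.539.
Interpolate at f ≈ 0.539 with slerp weights a = sin((1−f)δ)/sin δ ≈ 0.558, b = sin(fδ)/sin δ ≈ 0.641.
p = a·p₁ + b·p₂ ≈ (0.324, 0.767, 0.553); φ = arcsin(p_z) ≈ 33.61°, λ = atan2(p_y, p_x) ≈ 67.09°.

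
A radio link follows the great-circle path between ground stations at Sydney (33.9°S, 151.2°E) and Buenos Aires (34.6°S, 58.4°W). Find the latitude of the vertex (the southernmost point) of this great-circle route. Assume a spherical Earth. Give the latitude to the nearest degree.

≈ 69°S

The great circle lies in the plane with unit normal n̂ = (p₁ × p₂)/|p₁ × p₂|.
Here n̂_z ≈ +0.351; the vertex latitude is φ_max = arccos|n̂_z| ≈ 69.4°.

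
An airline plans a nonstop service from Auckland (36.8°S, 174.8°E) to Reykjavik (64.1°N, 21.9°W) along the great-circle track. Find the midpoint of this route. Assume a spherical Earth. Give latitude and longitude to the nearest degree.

≈ 37°N, 167°W

From cos δ = sin φ₁ sin φ₂ + cos φ₁ cos φ₂ cos Δλ, the central angle is δ ≈ 2.634 rad (150.9°).
Interpolate at f = 1/2 with slerp weights a = sin((1−f)δ)/sin δ ≈ 1.991, b = sin(fδ)/sin δ ≈ 1.991.
p = a·p₁ + b·p₂ ≈ (-0.781, -0.180, 0.598); φ = arcsin(p_z) ≈ 36.75°, λ = atan2(p_y, p_x) ≈ -167.03°.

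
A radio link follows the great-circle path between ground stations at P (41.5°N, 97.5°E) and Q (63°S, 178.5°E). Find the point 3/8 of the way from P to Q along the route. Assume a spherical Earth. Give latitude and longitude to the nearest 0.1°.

Write both endpoints as unit vectors p₁, p₂ with components (cos φ cos λ, cos φ sin λ, sin φ).
The central angle between the endpoints is δ = arccos(p₁·p₂) ≈ 2.138 rad (122.5°).
Interpolate at f = 3/8 with slerp weights a = sin((1−f)δ)/sin δ ≈ 1.153, b = sin(fδ)/sin δ ≈ 0.852.
p = a·p₁ + b·p₂ ≈ (-0.499, 0.866, 0.005); φ = arcsin(p_z) ≈ 0.29°, λ = atan2(p_y, p_x) ≈ 119.96°.

≈ (0.3°N, 120.0°E)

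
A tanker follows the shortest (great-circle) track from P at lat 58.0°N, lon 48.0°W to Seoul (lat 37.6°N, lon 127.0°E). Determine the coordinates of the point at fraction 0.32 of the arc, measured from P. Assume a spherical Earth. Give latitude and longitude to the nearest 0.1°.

From cos δ = sin φ₁ sin φ₂ + cos φ₁ cos φ₂ cos Δλ, the central angle is δ ≈ 1.471 rad (84.3°).
Interpolate at f = 0.32 with slerp weights a = sin((1−f)δ)/sin δ ≈ 0.846, b = sin(fδ)/sin δ ≈ 0.456.
p = a·p₁ + b·p₂ ≈ (0.083, -0.045, 0.996); φ = arcsin(p_z) ≈ 84.61°, λ = atan2(p_y, p_x) ≈ -28.41°.

≈ lat 84.6°N, lon 28.4°W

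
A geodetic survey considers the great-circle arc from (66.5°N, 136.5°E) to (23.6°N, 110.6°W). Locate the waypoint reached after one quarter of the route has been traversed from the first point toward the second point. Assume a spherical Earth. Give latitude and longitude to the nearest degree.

Write both endpoints as unit vectors p₁, p₂ with components (cos φ cos λ, cos φ sin λ, sin φ).
The central angle between the endpoints is δ = arccos(p₁·p₂) ≈ 1.344 rad (77.0°).
Interpolate at f = 1/4 with slerp weights a = sin((1−f)δ)/sin δ ≈ 0.868, b = sin(fδ)/sin δ ≈ 0.338.
p = a·p₁ + b·p₂ ≈ (-0.360, -0.052, 0.931); φ = arcsin(p_z) ≈ 68.66°, λ = atan2(p_y, p_x) ≈ -171.78°.

≈ (69°N, 172°W)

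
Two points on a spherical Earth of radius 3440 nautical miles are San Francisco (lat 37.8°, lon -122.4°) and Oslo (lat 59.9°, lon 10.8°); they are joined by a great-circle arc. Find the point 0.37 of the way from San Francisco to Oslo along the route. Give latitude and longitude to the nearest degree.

The haversine formula gives a central angle δ ≈ 1.309 rad (75.0°) between the endpoints.
Interpolate at f = 0.37 with slerp weights a = sin((1−f)δ)/sin δ ≈ 0.760, b = sin(fδ)/sin δ ≈ 0.482.
p = a·p₁ + b·p₂ ≈ (-0.084, -0.462, 0.883); φ = arcsin(p_z) ≈ 62.00°, λ = atan2(p_y, p_x) ≈ -100.36°.

≈ lat 62°, lon -100°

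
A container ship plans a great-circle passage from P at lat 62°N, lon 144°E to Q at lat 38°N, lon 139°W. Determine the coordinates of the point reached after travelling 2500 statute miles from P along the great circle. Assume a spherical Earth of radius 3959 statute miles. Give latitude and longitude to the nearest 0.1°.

The haversine formula gives a central angle δ ≈ 0.893 rad (51.2°) between the endpoints. The total great-circle distance is δ·R ≈ 0.893 × 3959 ≈ 3537 mi, so the target fraction is f = 2500/3537 ≈ 0.707.
Interpolate at f ≈ 0.707 with slerp weights a = sin((1−f)δ)/sin δ ≈ 0.332, b = sin(fδ)/sin δ ≈ 0.758.
p = a·p₁ + b·p₂ ≈ (-0.577, -0.300, 0.760); φ = arcsin(p_z) ≈ 49.45°, λ = atan2(p_y, p_x) ≈ -152.52°.

≈ lat 49.4°N, lon 152.5°W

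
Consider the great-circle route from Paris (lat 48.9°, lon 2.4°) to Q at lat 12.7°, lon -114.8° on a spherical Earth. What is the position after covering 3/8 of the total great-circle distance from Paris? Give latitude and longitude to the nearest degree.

≈ lat 53°, lon -57°

Convert each endpoint to a unit vector on the sphere (x = cos φ cos λ, y = cos φ sin λ, z = sin φ).
The central angle between the endpoints is δ = arccos(p₁·p₂) ≈ 1.699 rad (97.3°).
Interpolate at f = 3/8 with slerp weights a = sin((1−f)δ)/sin δ ≈ 0.880, b = sin(fδ)/sin δ ≈ 0.600.
p = a·p₁ + b·p₂ ≈ (0.333, -0.507, 0.795); φ = arcsin(p_z) ≈ 52.68°, λ = atan2(p_y, p_x) ≈ -56.71°.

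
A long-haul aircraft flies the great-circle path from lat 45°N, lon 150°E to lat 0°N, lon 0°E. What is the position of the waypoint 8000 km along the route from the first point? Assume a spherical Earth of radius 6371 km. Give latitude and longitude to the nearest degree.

≈ lat 48°N, lon 33°E

The haversine formula gives a central angle δ ≈ 2.230 rad (127.8°) between the endpoints. The total great-circle distance is δ·R ≈ 2.230 × 6371 ≈ 14206 km, so the target fraction is f = 8000/14206 ≈ 0.563.
Interpolate at f ≈ 0.563 with slerp weights a = sin((1−f)δ)/sin δ ≈ 1.046, b = sin(fδ)/sin δ ≈ 1.203.
p = a·p₁ + b·p₂ ≈ (0.562, 0.370, 0.740); φ = arcsin(p_z) ≈ 47.72°, λ = atan2(p_y, p_x) ≈ 33.36°.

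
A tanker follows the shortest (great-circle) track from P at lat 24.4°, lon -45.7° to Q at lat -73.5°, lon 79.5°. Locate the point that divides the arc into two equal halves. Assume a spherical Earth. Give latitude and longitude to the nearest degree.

≈ lat -35°, lon -28°

Write both endpoints as unit vectors p₁, p₂ with components (cos φ cos λ, cos φ sin λ, sin φ).
The central angle between the endpoints is δ = arccos(p₁·p₂) ≈ 2.147 rad (123.0°).
Interpolate at f = 1/2 with slerp weights a = sin((1−f)δ)/sin δ ≈ 1.048, b = sin(fδ)/sin δ ≈ 1.048.
p = a·p₁ + b·p₂ ≈ (0.721, -0.391, -0.572); φ = arcsin(p_z) ≈ -34.90°, λ = atan2(p_y, p_x) ≈ -28.44°.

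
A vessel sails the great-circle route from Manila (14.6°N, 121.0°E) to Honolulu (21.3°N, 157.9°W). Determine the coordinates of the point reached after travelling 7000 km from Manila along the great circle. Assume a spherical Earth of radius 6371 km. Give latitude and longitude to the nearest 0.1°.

From cos δ = sin φ₁ sin φ₂ + cos φ₁ cos φ₂ cos Δλ, the central angle is δ ≈ 1.338 rad (76.6°). The total great-circle distance is δ·R ≈ 1.338 × 6371 ≈ 8522 km, so the target fraction is f = 7000/8522 ≈ 0.821.
Interpolate at f ≈ 0.821 with slerp weights a = sin((1−f)δ)/sin δ ≈ 0.243, b = sin(fδ)/sin δ ≈ 0.915.
p = a·p₁ + b·p₂ ≈ (-0.911, -0.119, 0.394); φ = arcsin(p_z) ≈ 23.19°, λ = atan2(p_y, p_x) ≈ -172.55°.

≈ (23.2°N, 172.6°W)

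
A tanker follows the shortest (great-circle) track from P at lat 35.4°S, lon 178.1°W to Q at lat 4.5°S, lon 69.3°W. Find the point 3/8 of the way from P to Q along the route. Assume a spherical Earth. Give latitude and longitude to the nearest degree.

≈ lat 36°S, lon 130°W

Write both endpoints as unit vectors p₁, p₂ with components (cos φ cos λ, cos φ sin λ, sin φ).
The central angle between the endpoints is δ = arccos(p₁·p₂) ≈ 1.789 rad (102.5°).
Interpolate at f = 3/8 with slerp weights a = sin((1−f)δ)/sin δ ≈ 0.921, b = sin(fδ)/sin δ ≈ 0.637.
p = a·p₁ + b·p₂ ≈ (-0.526, -0.619, -0.584); φ = arcsin(p_z) ≈ -35.70°, λ = atan2(p_y, p_x) ≈ -130.37°.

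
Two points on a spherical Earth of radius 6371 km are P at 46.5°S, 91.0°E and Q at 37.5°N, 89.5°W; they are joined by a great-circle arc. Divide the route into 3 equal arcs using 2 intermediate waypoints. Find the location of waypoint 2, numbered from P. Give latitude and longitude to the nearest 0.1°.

Write both endpoints as unit vectors p₁, p₂ with components (cos φ cos λ, cos φ sin λ, sin φ).
The central angle between the endpoints is δ = arccos(p₁·p₂) ≈ 2.984 rad (171.0°).
Interpolate at f = 2/3 with slerp weights a = sin((1−f)δ)/sin δ ≈ 5.357, b = sin(fδ)/sin δ ≈ 5.835.
p = a·p₁ + b·p₂ ≈ (-0.024, -0.943, -0.333); φ = arcsin(p_z) ≈ -19.47°, λ = atan2(p_y, p_x) ≈ -91.46°.

≈ 19.5°S, 91.5°W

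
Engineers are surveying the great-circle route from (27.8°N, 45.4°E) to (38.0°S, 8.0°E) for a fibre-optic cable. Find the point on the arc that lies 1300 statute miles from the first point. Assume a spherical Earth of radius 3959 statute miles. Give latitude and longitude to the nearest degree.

Write both endpoints as unit vectors p₁, p₂ with components (cos φ cos λ, cos φ sin λ, sin φ).
The central angle between the endpoints is δ = arccos(p₁·p₂) ≈ 1.301 rad (74.5°). The total great-circle distance is δ·R ≈ 1.301 × 3959 ≈ 5150 mi, so the target fraction is f = 1300/5150 ≈ 0.252.
Interpolate at f ≈ 0.252 with slerp weights a = sin((1−f)δ)/sin δ ≈ 0.857, b = sin(fδ)/sin δ ≈ 0.335.
p = a·p₁ + b·p₂ ≈ (0.794, 0.577, 0.194); φ = arcsin(p_z) ≈ 11.18°, λ = atan2(p_y, p_x) ≈ 36.00°.

≈ (11°N, 36°E)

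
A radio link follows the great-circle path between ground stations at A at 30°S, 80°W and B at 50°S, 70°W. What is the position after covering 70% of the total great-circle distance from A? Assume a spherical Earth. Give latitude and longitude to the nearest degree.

Write both endpoints as unit vectors p₁, p₂ with components (cos φ cos λ, cos φ sin λ, sin φ).
The central angle between the endpoints is δ = arccos(p₁·p₂) ≈ 0.373 rad (21.4°).
Interpolate at f = 0.70 with slerp weights a = sin((1−f)δ)/sin δ ≈ 0.306, b = sin(fδ)/sin δ ≈ 0.708.
p = a·p₁ + b·p₂ ≈ (0.202, -0.689, -0.696); φ = arcsin(p_z) ≈ -44.10°, λ = atan2(p_y, p_x) ≈ -73.68°.

≈ 44°S, 74°W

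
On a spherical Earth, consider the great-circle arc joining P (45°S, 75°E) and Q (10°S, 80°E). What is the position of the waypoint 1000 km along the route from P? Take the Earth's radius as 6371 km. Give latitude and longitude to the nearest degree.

≈ (36°S, 77°E)

Write both endpoints as unit vectors p₁, p₂ with components (cos φ cos λ, cos φ sin λ, sin φ).
The central angle between the endpoints is δ = arccos(p₁·p₂) ≈ 0.615 rad (35.3°). The total great-circle distance is δ·R ≈ 0.615 × 6371 ≈ 3921 km, so the target fraction is f = 1000/3921 ≈ 0.255.
Interpolate at f ≈ 0.255 with slerp weights a = sin((1−f)δ)/sin δ ≈ 0.767, b = sin(fδ)/sin δ ≈ 0.271.
p = a·p₁ + b·p₂ ≈ (0.187, 0.786, -0.589); φ = arcsin(p_z) ≈ -36.09°, λ = atan2(p_y, p_x) ≈ 76.65°.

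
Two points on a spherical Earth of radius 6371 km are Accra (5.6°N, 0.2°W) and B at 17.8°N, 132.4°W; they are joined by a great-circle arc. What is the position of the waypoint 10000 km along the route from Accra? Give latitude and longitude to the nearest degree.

From cos δ = sin φ₁ sin φ₂ + cos φ₁ cos φ₂ cos Δλ, the central angle is δ ≈ 2.223 rad (127.3°). The total great-circle distance is δ·R ≈ 2.223 × 6371 ≈ 14161 km, so the target fraction is f = 10000/14161 ≈ 0.706.
Interpolate at f ≈ 0.706 with slerp weights a = sin((1−f)δ)/sin δ ≈ 0.764, b = sin(fδ)/sin δ ≈ 1.258.
p = a·p₁ + b·p₂ ≈ (-0.047, -0.887, 0.459); φ = arcsin(p_z) ≈ 27.33°, λ = atan2(p_y, p_x) ≈ -93.03°.

≈ 27°N, 93°W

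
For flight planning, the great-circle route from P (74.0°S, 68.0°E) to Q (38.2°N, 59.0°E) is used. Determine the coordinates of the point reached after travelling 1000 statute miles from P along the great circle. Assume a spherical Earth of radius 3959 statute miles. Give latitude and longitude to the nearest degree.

≈ (60°S, 64°E)

From cos δ = sin φ₁ sin φ₂ + cos φ₁ cos φ₂ cos Δλ, the central angle is δ ≈ 1.961 rad (112.4°). The total great-circle distance is δ·R ≈ 1.961 × 3959 ≈ 7764 mi, so the target fraction is f = 1000/7764 ≈ 0.129.
Interpolate at f ≈ 0.129 with slerp weights a = sin((1−f)δ)/sin δ ≈ 1.071, b = sin(fδ)/sin δ ≈ 0.270.
p = a·p₁ + b·p₂ ≈ (0.220, 0.456, -0.862); φ = arcsin(p_z) ≈ -59.60°, λ = atan2(p_y, p_x) ≈ 64.24°.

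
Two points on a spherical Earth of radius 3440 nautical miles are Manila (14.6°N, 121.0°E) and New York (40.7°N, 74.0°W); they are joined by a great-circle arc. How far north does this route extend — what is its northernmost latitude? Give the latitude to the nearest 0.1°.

≈ 76.9°N

The great circle lies in the plane with unit normal n̂ = (p₁ × p₂)/|p₁ × p₂|.
Here n̂_z ≈ +0.226; the vertex latitude is φ_max = arccos|n̂_z| ≈ 76.9°.
Check via Clairaut: cos φ_max = |cos φ₁| · sin C = cos(14.6°)·sin(13.5°) ≈ 0.226, again giving ≈ 76.9°.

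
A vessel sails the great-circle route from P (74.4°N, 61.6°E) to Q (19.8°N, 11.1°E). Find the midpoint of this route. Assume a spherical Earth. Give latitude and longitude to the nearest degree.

Write both endpoints as unit vectors p₁, p₂ with components (cos φ cos λ, cos φ sin λ, sin φ).
The central angle between the endpoints is δ = arccos(p₁·p₂) ≈ 1.062 rad (60.8°).
Interpolate at f = 1/2 with slerp weights a = sin((1−f)δ)/sin δ ≈ 0.580, b = sin(fδ)/sin δ ≈ 0.580.
p = a·p₁ + b·p₂ ≈ (0.610, 0.242, 0.755); φ = arcsin(p_z) ≈ 49.01°, λ = atan2(p_y, p_x) ≈ 21.67°.

≈ (49°N, 22°E)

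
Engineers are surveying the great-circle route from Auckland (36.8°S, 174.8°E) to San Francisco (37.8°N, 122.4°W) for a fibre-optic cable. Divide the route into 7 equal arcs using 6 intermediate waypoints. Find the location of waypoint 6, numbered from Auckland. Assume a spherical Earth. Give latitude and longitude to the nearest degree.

≈ 28°N, 133°W

Write both endpoints as unit vectors p₁, p₂ with components (cos φ cos λ, cos φ sin λ, sin φ).
The central angle between the endpoints is δ = arccos(p₁·p₂) ≈ 1.649 rad (94.5°).
Interpolate at f = 6/7 with slerp weights a = sin((1−f)δ)/sin δ ≈ 0.234, b = sin(fδ)/sin δ ≈ 0.991.
p = a·p₁ + b·p₂ ≈ (-0.606, -0.644, 0.467); φ = arcsin(p_z) ≈ 27.84°, λ = atan2(p_y, p_x) ≈ -133.27°.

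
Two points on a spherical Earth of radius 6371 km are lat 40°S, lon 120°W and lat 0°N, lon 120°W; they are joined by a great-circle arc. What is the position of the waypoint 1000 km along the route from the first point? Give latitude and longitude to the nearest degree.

Write both endpoints as unit vectors p₁, p₂ with components (cos φ cos λ, cos φ sin λ, sin φ).
The central angle between the endpoints is δ = arccos(p₁·p₂) ≈ 0.698 rad (40.0°). The total great-circle distance is δ·R ≈ 0.698 × 6371 ≈ 4448 km, so the target fraction is f = 1000/4448 ≈ 0.225.
Interpolate at f ≈ 0.225 with slerp weights a = sin((1−f)δ)/sin δ ≈ 0.801, b = sin(fδ)/sin δ ≈ 0.243.
p = a·p₁ + b·p₂ ≈ (-0.429, -0.742, -0.515); φ = arcsin(p_z) ≈ -31.01°, λ = atan2(p_y, p_x) ≈ -120.00°.

≈ lat 31°S, lon 120°W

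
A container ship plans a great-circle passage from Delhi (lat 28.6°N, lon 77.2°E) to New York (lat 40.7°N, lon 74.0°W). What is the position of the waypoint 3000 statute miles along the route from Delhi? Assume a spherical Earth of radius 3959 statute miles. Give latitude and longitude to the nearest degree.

≈ lat 65°N, lon 39°E

Convert each endpoint to a unit vector on the sphere (x = cos φ cos λ, y = cos φ sin λ, z = sin φ).
The central angle between the endpoints is δ = arccos(p₁·p₂) ≈ 1.845 rad (105.7°). The total great-circle distance is δ·R ≈ 1.845 × 3959 ≈ 7306 mi, so the target fraction is f = 3000/7306 ≈ 0.411.
Interpolate at f ≈ 0.411 with slerp weights a = sin((1−f)δ)/sin δ ≈ 0.920, b = sin(fδ)/sin δ ≈ 0.714.
p = a·p₁ + b·p₂ ≈ (0.328, 0.267, 0.906); φ = arcsin(p_z) ≈ 64.96°, λ = atan2(p_y, p_x) ≈ 39.16°.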